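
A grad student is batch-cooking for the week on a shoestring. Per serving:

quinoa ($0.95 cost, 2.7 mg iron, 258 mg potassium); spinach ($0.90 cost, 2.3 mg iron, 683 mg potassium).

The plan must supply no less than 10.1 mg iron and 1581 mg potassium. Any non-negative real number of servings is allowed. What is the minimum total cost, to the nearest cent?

Compare the cost at each extreme point of the feasible region.
quinoa only: max(10.1/2.7, 1581/258) = 6.128 servings → $5.82.
spinach only: max(10.1/2.3, 1581/683) = 4.391 servings → $3.95.
quinoa + spinach with both tight: 2.608 servings and 1.33 servings → $3.67.
Cheapest feasible corner: $3.67.

$3.67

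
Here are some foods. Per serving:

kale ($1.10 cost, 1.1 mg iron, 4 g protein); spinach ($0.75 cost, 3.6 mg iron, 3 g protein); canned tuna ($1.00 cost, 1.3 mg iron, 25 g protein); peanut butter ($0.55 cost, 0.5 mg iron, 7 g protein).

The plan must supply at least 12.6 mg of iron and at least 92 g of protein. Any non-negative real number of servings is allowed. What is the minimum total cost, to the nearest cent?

Two binding constraints pin down two serving amounts, so the optimal mix uses at most two foods. The candidates are each food alone (scaled to the tighter of iron/protein) and each pair with both constraints tight.
kale only: max(12.6/1.1, 92/4) = 23 servings → $25.30.
spinach only: max(12.6/3.6, 92/3) = 30.67 servings → $23.00.
canned tuna only: max(12.6/1.3, 92/25) = 9.692 servings → $9.69.
peanut butter only: max(12.6/0.5, 92/7) = 25.2 servings → $13.86.
kale + spinach with both targets exact would need a negative amount; discard.
kale + canned tuna with both tight: 8.762 servings and 2.278 servings → $11.92.
kale + peanut butter with both tight: 7.404 servings and 8.912 servings → $13.05.
spinach + canned tuna with both tight: 2.269 servings and 3.408 servings → $5.11.
spinach + peanut butter with both tight: 1.781 servings and 12.38 servings → $8.14.
canned tuna + peanut butter: the both-tight solution has a negative serving — not a feasible corner.
So the least-cost plan costs $5.11.

$5.11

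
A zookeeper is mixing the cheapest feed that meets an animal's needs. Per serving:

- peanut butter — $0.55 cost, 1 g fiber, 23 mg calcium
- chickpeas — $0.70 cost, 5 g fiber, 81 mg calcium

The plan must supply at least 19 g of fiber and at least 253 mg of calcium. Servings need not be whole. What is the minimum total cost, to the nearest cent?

Compare the cost at each extreme point of the feasible region.
peanut butter only: max(19/1, 253/23) = 19 servings → $10.45.
chickpeas only: max(19/5, 253/81) = 3.8 servings → $2.66.
peanut butter + chickpeas: the both-tight solution has a negative serving — not a feasible corner.
So the least-cost plan costs $2.66.

$2.66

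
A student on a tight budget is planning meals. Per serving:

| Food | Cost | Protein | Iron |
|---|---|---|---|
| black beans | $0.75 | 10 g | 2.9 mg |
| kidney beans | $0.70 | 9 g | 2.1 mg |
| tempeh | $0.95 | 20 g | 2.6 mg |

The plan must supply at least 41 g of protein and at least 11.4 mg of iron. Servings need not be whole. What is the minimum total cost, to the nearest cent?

$2.99

Compare the cost at each extreme point of the feasible region.
black beans only: max(41/10, 11.4/2.9) = 4.1 servings → $3.08.
kidney beans only: max(41/9, 11.4/2.1) = 5.429 servings → $3.80.
tempeh only: max(41/20, 11.4/2.6) = 4.385 servings → $4.17.
black beans + kidney beans with both tight: 3.235 servings and 0.9608 servings → $3.10.
black beans + tempeh with both tight: 3.794 servings and 0.1531 servings → $2.99.
kidney beans + tempeh: intersection lies outside the first quadrant.
The minimum over all feasible corners is $2.99.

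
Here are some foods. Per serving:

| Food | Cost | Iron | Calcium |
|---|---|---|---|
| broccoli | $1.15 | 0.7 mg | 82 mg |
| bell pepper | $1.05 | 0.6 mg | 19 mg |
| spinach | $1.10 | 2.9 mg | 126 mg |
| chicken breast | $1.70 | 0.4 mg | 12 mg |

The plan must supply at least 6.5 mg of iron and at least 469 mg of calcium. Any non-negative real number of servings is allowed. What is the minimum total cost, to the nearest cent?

The cheapest plan sits at a corner of the feasible region — with two constraints it uses at most two foods.
broccoli only: max(6.5/0.7, 469/82) = 9.286 servings → $10.68.
bell pepper only: max(6.5/0.6, 469/19) = 24.68 servings → $25.92.
spinach only: max(6.5/2.9, 469/126) = 3.722 servings → $4.09.
chicken breast only: max(6.5/0.4, 469/12) = 39.08 servings → $66.44.
broccoli + bell pepper with both tight: 4.398 servings and 5.702 servings → $11.05.
broccoli + spinach with both tight: 3.617 servings and 1.368 servings → $5.66.
broccoli + chicken breast with both tight: 4.492 servings and 8.389 servings → $19.43.
bell pepper + spinach with both targets exact would need a negative amount; discard.
bell pepper + chicken breast: intersection lies outside the first quadrant.
spinach + chicken breast: intersection lies outside the first quadrant.
The minimum over all feasible corners is $4.09.

$4.09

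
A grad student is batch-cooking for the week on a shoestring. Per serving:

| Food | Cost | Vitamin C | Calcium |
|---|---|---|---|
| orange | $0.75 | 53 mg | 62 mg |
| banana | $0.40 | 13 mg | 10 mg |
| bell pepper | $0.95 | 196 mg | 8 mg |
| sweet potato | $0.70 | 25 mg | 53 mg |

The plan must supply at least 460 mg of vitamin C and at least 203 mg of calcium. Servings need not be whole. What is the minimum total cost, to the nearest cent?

An LP optimum is at a vertex; with two nutrient constraints at most two foods are used. Check each candidate.
orange only: max(460/53, 203/62) = 8.679 servings → $6.51.
banana only: max(460/13, 203/10) = 35.38 servings → $14.15.
bell pepper only: max(460/196, 203/8) = 25.38 servings → $24.11.
sweet potato only: max(460/25, 203/53) = 18.4 servings → $12.88.
orange + banana: intersection lies outside the first quadrant.
orange + bell pepper with both tight: 3.079 servings and 1.514 servings → $3.75.
orange + sweet potato: intersection lies outside the first quadrant.
banana + bell pepper with both tight: 19.45 servings and 1.057 servings → $8.79.
banana + sweet potato: intersection lies outside the first quadrant.
bell pepper + sweet potato with both tight: 1.895 servings and 3.544 servings → $4.28.
So the least-cost plan costs $3.75.

$3.75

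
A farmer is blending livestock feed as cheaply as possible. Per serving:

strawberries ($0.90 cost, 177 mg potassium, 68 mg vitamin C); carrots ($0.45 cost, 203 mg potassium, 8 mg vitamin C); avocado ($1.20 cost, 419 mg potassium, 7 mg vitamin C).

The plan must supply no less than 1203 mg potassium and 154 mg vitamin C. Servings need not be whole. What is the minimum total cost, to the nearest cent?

$3.55

The cheapest plan sits at a corner of the feasible region — with two constraints it uses at most two foods.
strawberries only: max(1203/177, 154/68) = 6.797 servings → $6.12.
carrots only: max(1203/203, 154/8) = 19.25 servings → $8.66.
avocado only: max(1203/419, 154/7) = 22 servings → $26.40.
strawberries + carrots with both tight: 1.747 servings and 4.403 servings → $3.55.
strawberries + avocado with both tight: 2.059 servings and 2.001 servings → $4.25.
carrots + avocado with both targets exact would need a negative amount; discard.
So the least-cost plan costs $3.55.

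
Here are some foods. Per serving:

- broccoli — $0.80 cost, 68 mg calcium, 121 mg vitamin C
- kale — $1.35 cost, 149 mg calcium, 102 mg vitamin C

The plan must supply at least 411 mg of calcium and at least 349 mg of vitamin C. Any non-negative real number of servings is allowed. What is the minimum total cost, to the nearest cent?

$3.89

Check every corner: each single food scaled to meet both minima, and each pair solved so both constraints bind.
broccoli only: max(411/68, 349/121) = 6.044 servings → $4.84.
kale only: max(411/149, 349/102) = 3.422 servings → $4.62.
broccoli + kale with both tight: 0.9086 servings and 2.344 servings → $3.89.
Cheapest feasible corner: $3.89.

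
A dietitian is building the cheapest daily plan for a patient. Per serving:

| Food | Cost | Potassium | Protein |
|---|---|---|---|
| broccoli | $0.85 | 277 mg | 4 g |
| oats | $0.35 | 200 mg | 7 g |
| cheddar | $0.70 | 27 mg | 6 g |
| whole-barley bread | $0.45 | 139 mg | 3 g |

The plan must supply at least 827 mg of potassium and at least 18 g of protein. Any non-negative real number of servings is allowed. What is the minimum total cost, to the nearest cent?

broccoli only: max(827/277, 18/4) = 4.5 servings → $3.83.
oats only: max(827/200, 18/7) = 4.135 servings → $1.45.
cheddar only: max(827/27, 18/6) = 30.63 servings → $21.44.
whole-barley bread only: max(827/139, 18/3) = 6 servings → $2.70.
broccoli + oats with both tight: 1.922 servings and 1.473 servings → $2.15.
broccoli + cheddar with both tight: 2.88 servings and 1.08 servings → $3.20.
broccoli + whole-barley bread: intersection lies outside the first quadrant.
oats + cheddar: the both-tight solution has a negative serving — not a feasible corner.
oats + whole-barley bread with both tight: 0.0563 servings and 5.869 servings → $2.66.
cheddar + whole-barley bread with both tight: 0.02789 servings and 5.944 servings → $2.69.
Cheapest feasible corner: $1.45.

$1.45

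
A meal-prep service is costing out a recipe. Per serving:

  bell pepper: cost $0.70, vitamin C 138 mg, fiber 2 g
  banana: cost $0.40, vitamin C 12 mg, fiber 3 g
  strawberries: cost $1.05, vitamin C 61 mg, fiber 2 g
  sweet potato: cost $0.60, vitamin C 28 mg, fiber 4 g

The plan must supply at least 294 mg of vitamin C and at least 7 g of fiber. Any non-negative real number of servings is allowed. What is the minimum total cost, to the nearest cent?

$1.82

Check every corner: each single food scaled to meet both minima, and each pair solved so both constraints bind.
bell pepper only: max(294/138, 7/2) = 3.5 servings → $2.45.
banana only: max(294/12, 7/3) = 24.5 servings → $9.80.
strawberries only: max(294/61, 7/2) = 4.82 servings → $5.06.
sweet potato only: max(294/28, 7/4) = 10.5 servings → $6.30.
bell pepper + banana with both tight: 2.046 servings and 0.9692 servings → $1.82.
bell pepper + strawberries with both tight: 1.045 servings and 2.455 servings → $3.31.
bell pepper + sweet potato with both tight: 1.976 servings and 0.7621 servings → $1.84.
banana + strawberries: the both-tight solution has a negative serving — not a feasible corner.
banana + sweet potato: the both-tight solution has a negative serving — not a feasible corner.
strawberries + sweet potato with both targets exact would need a negative amount; discard.
So the least-cost plan costs $1.82.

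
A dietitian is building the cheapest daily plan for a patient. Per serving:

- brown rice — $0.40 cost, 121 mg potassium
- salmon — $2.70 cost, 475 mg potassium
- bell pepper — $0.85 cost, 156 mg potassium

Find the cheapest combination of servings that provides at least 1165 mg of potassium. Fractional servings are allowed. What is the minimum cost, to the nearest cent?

$3.85

Cost per mg of potassium: brown rice $0.0033, bell pepper $0.0054, salmon $0.0057.
With no serving limits, use only brown rice: 1165 mg / 121 mg = 9.628 servings × $0.40 = $3.85.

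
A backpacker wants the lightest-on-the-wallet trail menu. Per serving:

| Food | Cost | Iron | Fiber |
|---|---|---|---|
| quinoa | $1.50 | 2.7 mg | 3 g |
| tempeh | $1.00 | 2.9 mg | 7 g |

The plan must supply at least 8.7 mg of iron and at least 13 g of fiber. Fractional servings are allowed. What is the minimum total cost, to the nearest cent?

The cheapest plan sits at a corner of the feasible region — with two constraints it uses at most two foods.
quinoa only: max(8.7/2.7, 13/3) = 4.333 servings → $6.50.
tempeh only: max(8.7/2.9, 13/7) = 3 servings → $3.00.
quinoa + tempeh with both tight: 2.275 servings and 0.8824 servings → $4.29.
So the least-cost plan costs $3.00.

$3.00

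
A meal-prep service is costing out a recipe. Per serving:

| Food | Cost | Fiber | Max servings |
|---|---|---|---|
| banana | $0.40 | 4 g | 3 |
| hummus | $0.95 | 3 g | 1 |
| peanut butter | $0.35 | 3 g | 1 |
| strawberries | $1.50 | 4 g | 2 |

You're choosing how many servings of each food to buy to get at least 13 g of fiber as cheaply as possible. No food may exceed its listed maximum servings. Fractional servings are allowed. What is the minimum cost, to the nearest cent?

$1.32

Cost per g of fiber: banana $0.1000, peanut butter $0.1167, hummus $0.3167, strawberries $0.3750.
Take 3 servings of banana: +12.0 g fiber for $1.20 (total $1.20, still need 1.0 g).
Take 0.3333 servings of peanut butter: +1.0 g fiber for $0.12 (total $1.32, still need 0.0 g).
Filling from the cheapest source first is optimal under one linear minimum: $1.32.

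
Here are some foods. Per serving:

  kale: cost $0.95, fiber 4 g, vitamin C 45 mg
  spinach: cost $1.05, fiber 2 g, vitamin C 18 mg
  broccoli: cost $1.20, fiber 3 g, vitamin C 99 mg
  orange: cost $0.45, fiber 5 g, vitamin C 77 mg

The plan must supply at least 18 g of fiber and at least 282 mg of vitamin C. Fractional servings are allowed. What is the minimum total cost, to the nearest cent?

$1.65

Compare the cost at each extreme point of the feasible region.
kale only: max(18/4, 282/45) = 6.267 servings → $5.95.
spinach only: max(18/2, 282/18) = 15.67 servings → $16.45.
broccoli only: max(18/3, 282/99) = 6 servings → $7.20.
orange only: max(18/5, 282/77) = 3.662 servings → $1.65.
kale + spinach with both targets exact would need a negative amount; discard.
kale + broccoli with both tight: 3.586 servings and 1.218 servings → $4.87.
kale + orange with both targets exact would need a negative amount; discard.
spinach + broccoli with both tight: 6.5 servings and 1.667 servings → $8.82.
spinach + orange: intersection lies outside the first quadrant.
broccoli + orange with both tight: 0.09091 servings and 3.545 servings → $1.70.
The minimum over all feasible corners is $1.65.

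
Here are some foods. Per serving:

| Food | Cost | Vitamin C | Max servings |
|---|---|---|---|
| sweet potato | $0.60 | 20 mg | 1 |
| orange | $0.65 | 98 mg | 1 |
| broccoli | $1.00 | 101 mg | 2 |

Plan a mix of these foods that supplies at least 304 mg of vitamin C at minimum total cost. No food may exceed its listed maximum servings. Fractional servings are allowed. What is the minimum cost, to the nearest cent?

Cost per mg of vitamin C: orange $0.0066, broccoli $0.0099, sweet potato $0.0300.
Take 1 serving of orange: +98.0 mg vitamin C for $0.65 (total $0.65, still need 206.0 mg).
Take 2 servings of broccoli: +202.0 mg vitamin C for $2.00 (total $2.65, still need 4.0 mg).
Take 0.2 servings of sweet potato: +4.0 mg vitamin C for $0.12 (total $2.77, still need 0.0 mg).
Greedy by cheapest-per-mg is optimal for a single linear constraint, so the minimum cost is $2.77.

$2.77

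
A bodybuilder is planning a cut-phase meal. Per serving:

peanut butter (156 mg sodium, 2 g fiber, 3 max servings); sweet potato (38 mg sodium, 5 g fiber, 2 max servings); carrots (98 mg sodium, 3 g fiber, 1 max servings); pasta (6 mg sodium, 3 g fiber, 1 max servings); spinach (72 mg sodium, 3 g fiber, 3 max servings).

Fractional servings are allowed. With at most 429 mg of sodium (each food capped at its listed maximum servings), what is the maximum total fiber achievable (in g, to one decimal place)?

Fiber per mg sodium: pasta 0.5, sweet potato 0.1316, spinach 0.04167, carrots 0.03061, peanut butter 0.01282.
Take 1 serving of pasta: uses 6 mg sodium, +3.0 g fiber (running total 3.0 g).
Take 2 servings of sweet potato: uses 76 mg sodium, +10.0 g fiber (running total 13.0 g).
Take 3 servings of spinach: uses 216 mg sodium, +9.0 g fiber (running total 22.0 g).
Take 1 serving of carrots: uses 98 mg sodium, +3.0 g fiber (running total 25.0 g).
Take 0.2115 servings of peanut butter: uses 33 mg sodium, +0.4 g fiber (running total 25.4 g).
Greedy by best ratio exhausts the sodium allowance optimally: 25.4 g.

25.4 g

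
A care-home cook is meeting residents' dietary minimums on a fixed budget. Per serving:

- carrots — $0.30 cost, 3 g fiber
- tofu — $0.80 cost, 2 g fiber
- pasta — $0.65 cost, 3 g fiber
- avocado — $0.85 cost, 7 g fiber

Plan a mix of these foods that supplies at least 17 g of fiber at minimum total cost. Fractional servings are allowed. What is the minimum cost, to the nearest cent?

Cost per g of fiber: carrots $0.1000, avocado $0.1214, pasta $0.2167, tofu $0.4000.
With no serving limits, use only carrots: 17 g / 3 g = 5.667 servings × $0.30 = $1.70.

$1.70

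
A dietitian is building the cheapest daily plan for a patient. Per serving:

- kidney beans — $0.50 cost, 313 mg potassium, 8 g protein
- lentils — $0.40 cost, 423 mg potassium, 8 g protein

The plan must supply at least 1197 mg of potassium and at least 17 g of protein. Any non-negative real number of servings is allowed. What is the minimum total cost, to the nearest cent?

This is a tiny linear program; its minimum lies at a vertex of the feasible set. List the vertices and price them.
kidney beans only: max(1197/313, 17/8) = 3.824 servings → $1.91.
lentils only: max(1197/423, 17/8) = 2.83 servings → $1.13.
kidney beans + lentils: intersection lies outside the first quadrant.
So the least-cost plan costs $1.13.

$1.13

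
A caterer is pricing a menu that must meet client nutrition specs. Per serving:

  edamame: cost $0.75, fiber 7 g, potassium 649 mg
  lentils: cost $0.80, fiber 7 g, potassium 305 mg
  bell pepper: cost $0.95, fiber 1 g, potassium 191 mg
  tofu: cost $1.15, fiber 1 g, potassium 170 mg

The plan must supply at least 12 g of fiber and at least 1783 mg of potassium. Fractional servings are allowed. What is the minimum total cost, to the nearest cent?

With two linear requirements the optimum uses one or two foods; enumerate the corners.
edamame only: max(12/7, 1783/649) = 2.747 servings → $2.06.
lentils only: max(12/7, 1783/305) = 5.846 servings → $4.68.
bell pepper only: max(12/1, 1783/191) = 12 servings → $11.40.
tofu only: max(12/1, 1783/170) = 12 servings → $13.80.
edamame + lentils: the both-tight solution has a negative serving — not a feasible corner.
edamame + bell pepper with both tight: 0.7398 servings and 6.821 servings → $7.04.
edamame + tofu with both tight: 0.475 servings and 8.675 servings → $10.33.
lentils + bell pepper with both tight: 0.4932 servings and 8.547 servings → $8.51.
lentils + tofu with both tight: 0.2904 servings and 9.967 servings → $11.69.
bell pepper + tofu with both targets exact would need a negative amount; discard.
So the least-cost plan costs $2.06.

$2.06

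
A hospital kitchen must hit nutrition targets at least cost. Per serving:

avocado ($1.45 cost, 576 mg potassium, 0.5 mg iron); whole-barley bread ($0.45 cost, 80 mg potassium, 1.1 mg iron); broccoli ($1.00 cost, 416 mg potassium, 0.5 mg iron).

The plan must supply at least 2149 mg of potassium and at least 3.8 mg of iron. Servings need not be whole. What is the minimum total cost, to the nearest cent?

Check every corner: each single food scaled to meet both minima, and each pair solved so both constraints bind.
avocado only: max(2149/576, 3.8/0.5) = 7.6 servings → $11.02.
whole-barley bread only: max(2149/80, 3.8/1.1) = 26.86 servings → $12.09.
broccoli only: max(2149/416, 3.8/0.5) = 7.6 servings → $7.60.
avocado + whole-barley bread with both tight: 3.47 servings and 1.877 servings → $5.88.
avocado + broccoli: intersection lies outside the first quadrant.
whole-barley bread + broccoli with both tight: 1.212 servings and 4.933 servings → $5.48.
The minimum over all feasible corners is $5.48.

$5.48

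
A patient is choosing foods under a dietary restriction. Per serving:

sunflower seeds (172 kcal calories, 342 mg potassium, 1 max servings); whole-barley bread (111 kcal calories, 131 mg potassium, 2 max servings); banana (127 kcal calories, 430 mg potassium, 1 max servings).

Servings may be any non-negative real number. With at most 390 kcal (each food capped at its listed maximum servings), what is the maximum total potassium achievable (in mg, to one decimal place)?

Potassium per kcal: banana 3.386, sunflower seeds 1.988, whole-barley bread 1.18.
Take 1 serving of banana: uses 127 kcal, +430.0 mg potassium (running total 430.0 mg).
Take 1 serving of sunflower seeds: uses 172 kcal, +342.0 mg potassium (running total 772.0 mg).
Take 0.8198 servings of whole-barley bread: uses 91 kcal, +107.4 mg potassium (running total 879.4 mg).
Greedy by best ratio exhausts the calories allowance optimally: 879.4 mg.

879.4 mg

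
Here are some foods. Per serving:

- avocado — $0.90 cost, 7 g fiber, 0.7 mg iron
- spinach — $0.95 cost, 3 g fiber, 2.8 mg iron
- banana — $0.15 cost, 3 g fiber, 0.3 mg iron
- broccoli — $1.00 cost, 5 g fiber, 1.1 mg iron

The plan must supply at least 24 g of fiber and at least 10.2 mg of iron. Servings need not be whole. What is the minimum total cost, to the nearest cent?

Minimising a linear cost over {fiber ≥ 24, iron ≥ 10.2, servings ≥ 0} — the optimum is at a vertex, using one or two foods.
avocado only: max(24/7, 10.2/0.7) = 14.57 servings → $13.11.
spinach only: max(24/3, 10.2/2.8) = 8 servings → $7.60.
banana only: max(24/3, 10.2/0.3) = 34 servings → $5.10.
broccoli only: max(24/5, 10.2/1.1) = 9.273 servings → $9.27.
avocado + spinach with both tight: 2.091 servings and 3.12 servings → $4.85.
avocado + banana (both tight): parallel constraints — no distinct corner.
avocado + broccoli: the both-tight solution has a negative serving — not a feasible corner.
spinach + banana with both tight: 3.12 servings and 4.88 servings → $3.70.
spinach + broccoli with both tight: 2.299 servings and 3.421 servings → $5.60.
banana + broccoli: the both-tight solution has a negative serving — not a feasible corner.
So the least-cost plan costs $3.70.

$3.70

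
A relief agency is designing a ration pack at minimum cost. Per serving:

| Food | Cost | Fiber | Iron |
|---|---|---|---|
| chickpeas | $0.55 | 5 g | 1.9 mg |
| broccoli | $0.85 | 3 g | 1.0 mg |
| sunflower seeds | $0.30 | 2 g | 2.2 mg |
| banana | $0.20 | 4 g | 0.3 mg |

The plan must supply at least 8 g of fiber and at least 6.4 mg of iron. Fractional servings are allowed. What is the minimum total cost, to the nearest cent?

With two linear requirements the optimum uses one or two foods; enumerate the corners.
chickpeas only: max(8/5, 6.4/1.9) = 3.368 servings → $1.85.
broccoli only: max(8/3, 6.4/1.0) = 6.4 servings → $5.44.
sunflower seeds only: max(8/2, 6.4/2.2) = 4 servings → $1.20.
banana only: max(8/4, 6.4/0.3) = 21.33 servings → $4.27.
chickpeas + broccoli: intersection lies outside the first quadrant.
chickpeas + sunflower seeds with both tight: 0.6667 servings and 2.333 servings → $1.07.
chickpeas + banana: intersection lies outside the first quadrant.
broccoli + sunflower seeds with both tight: 1.043 servings and 2.435 servings → $1.62.
broccoli + banana: the both-tight solution has a negative serving — not a feasible corner.
sunflower seeds + banana with both tight: 2.829 servings and 0.5854 servings → $0.97.
Cheapest feasible corner: $0.97.

$0.97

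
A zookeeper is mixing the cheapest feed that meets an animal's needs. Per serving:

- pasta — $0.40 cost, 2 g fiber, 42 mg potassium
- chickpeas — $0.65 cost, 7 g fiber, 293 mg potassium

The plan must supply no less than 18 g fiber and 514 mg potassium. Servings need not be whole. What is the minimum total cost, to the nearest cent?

This is a tiny linear program; its minimum lies at a vertex of the feasible set. List the vertices and price them.
pasta only: max(18/2, 514/42) = 12.24 servings → $4.90.
chickpeas only: max(18/7, 514/293) = 2.571 servings → $1.67.
pasta + chickpeas with both tight: 5.74 servings and 0.9315 servings → $2.90.
So the least-cost plan costs $1.67.

$1.67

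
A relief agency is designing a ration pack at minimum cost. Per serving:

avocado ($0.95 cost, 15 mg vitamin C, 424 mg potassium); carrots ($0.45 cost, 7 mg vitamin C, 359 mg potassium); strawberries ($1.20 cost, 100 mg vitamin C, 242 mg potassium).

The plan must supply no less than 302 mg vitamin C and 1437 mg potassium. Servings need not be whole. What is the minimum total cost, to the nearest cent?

$4.38

The cheapest plan sits at a corner of the feasible region — with two constraints it uses at most two foods.
avocado only: max(302/15, 1437/424) = 20.13 servings → $19.13.
carrots only: max(302/7, 1437/359) = 43.14 servings → $19.41.
strawberries only: max(302/100, 1437/242) = 5.938 servings → $7.13.
avocado + carrots: intersection lies outside the first quadrant.
avocado + strawberries with both tight: 1.821 servings and 2.747 servings → $5.03.
carrots + strawberries with both tight: 2.064 servings and 2.875 servings → $4.38.
The minimum over all feasible corners is $4.38.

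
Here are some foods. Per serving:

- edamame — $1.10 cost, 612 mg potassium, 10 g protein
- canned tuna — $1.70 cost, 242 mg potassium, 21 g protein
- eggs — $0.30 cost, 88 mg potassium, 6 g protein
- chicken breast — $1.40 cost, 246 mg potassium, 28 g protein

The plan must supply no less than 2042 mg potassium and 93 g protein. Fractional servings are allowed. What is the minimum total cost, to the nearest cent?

$5.52

Compare the cost at each extreme point of the feasible region.
edamame only: max(2042/612, 93/10) = 9.3 servings → $10.23.
canned tuna only: max(2042/242, 93/21) = 8.438 servings → $14.34.
eggs only: max(2042/88, 93/6) = 23.2 servings → $6.96.
chicken breast only: max(2042/246, 93/28) = 8.301 servings → $11.62.
edamame + canned tuna with both tight: 1.953 servings and 3.498 servings → $8.10.
edamame + eggs with both tight: 1.457 servings and 13.07 servings → $5.52.
edamame + chicken breast with both tight: 2.337 servings and 2.487 servings → $6.05.
canned tuna + eggs: intersection lies outside the first quadrant.
canned tuna + chicken breast: the both-tight solution has a negative serving — not a feasible corner.
eggs + chicken breast: the both-tight solution has a negative serving — not a feasible corner.
The minimum over all feasible corners is $5.52.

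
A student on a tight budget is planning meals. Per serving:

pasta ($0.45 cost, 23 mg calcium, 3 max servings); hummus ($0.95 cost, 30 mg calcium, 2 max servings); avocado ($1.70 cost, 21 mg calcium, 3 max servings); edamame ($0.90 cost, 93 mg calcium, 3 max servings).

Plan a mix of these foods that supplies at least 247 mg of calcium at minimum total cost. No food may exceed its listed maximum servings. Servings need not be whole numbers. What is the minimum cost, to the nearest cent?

$2.39

Cost per mg of calcium: edamame $0.0097, pasta $0.0196, hummus $0.0317, avocado $0.0810.
Take 2.656 servings of edamame: +247.0 mg calcium for $2.39 (total $2.39, still need 0.0 mg).
Filling from the cheapest source first is optimal under one linear minimum: $2.39.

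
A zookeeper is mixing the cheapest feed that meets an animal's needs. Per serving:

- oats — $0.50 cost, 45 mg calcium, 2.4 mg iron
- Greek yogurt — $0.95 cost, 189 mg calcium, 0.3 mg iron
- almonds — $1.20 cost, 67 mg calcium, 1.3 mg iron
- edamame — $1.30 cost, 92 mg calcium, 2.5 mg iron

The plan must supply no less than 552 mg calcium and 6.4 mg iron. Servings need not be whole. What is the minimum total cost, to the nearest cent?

$3.42

With two linear requirements the optimum uses one or two foods; enumerate the corners.
oats only: max(552/45, 6.4/2.4) = 12.27 servings → $6.13.
Greek yogurt only: max(552/189, 6.4/0.3) = 21.33 servings → $20.27.
almonds only: max(552/67, 6.4/1.3) = 8.239 servings → $9.89.
edamame only: max(552/92, 6.4/2.5) = 6 servings → $7.80.
oats + Greek yogurt with both tight: 2.372 servings and 2.356 servings → $3.42.
oats + almonds with both targets exact would need a negative amount; discard.
oats + edamame with both targets exact would need a negative amount; discard.
Greek yogurt + almonds with both tight: 1.28 servings and 4.628 servings → $6.77.
Greek yogurt + edamame with both tight: 1.778 servings and 2.347 servings → $4.74.
almonds + edamame: intersection lies outside the first quadrant.
The minimum over all feasible corners is $3.42.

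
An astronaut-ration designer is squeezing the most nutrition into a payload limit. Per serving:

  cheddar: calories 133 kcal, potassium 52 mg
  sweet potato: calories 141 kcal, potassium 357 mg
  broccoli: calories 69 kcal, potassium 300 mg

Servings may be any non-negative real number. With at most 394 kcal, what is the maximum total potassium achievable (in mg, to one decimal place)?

Potassium per kcal: broccoli 4.348, sweet potato 2.532, cheddar 0.391.
With no serving limits, spend the whole calories allowance on broccoli: 394 kcal / 69 kcal × 300 mg = 1713.0 mg.

1713.0 mg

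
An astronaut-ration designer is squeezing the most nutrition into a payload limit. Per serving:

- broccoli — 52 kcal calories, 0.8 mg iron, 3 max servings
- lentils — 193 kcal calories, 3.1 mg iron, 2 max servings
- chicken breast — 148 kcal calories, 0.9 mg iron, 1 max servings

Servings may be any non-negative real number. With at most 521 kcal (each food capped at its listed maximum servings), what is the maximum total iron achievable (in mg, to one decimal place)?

Iron per kcal: lentils 0.01606, broccoli 0.01538, chicken breast 0.006081.
Take 2 servings of lentils: uses 386 kcal, +6.2 mg iron (running total 6.2 mg).
Take 2.596 servings of broccoli: uses 135 kcal, +2.1 mg iron (running total 8.3 mg).
Filling greedily by iron-per-kcal is optimal for one linear limit, giving 8.3 mg.

8.3 mg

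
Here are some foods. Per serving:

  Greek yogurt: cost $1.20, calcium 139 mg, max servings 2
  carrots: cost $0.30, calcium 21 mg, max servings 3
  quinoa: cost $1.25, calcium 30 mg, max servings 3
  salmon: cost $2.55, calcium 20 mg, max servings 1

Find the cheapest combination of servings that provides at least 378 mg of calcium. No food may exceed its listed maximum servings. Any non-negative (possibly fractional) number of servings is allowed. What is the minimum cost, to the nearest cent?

Cost per mg of calcium: Greek yogurt $0.0086, carrots $0.0143, quinoa $0.0417, salmon $0.1275.
Take 2 servings of Greek yogurt: +278.0 mg calcium for $2.40 (total $2.40, still need 100.0 mg).
Take 3 servings of carrots: +63.0 mg calcium for $0.90 (total $3.30, still need 37.0 mg).
Take 1.233 servings of quinoa: +37.0 mg calcium for $1.54 (total $4.84, still need 0.0 mg).
Filling from the cheapest source first is optimal under one linear minimum: $4.84.

$4.84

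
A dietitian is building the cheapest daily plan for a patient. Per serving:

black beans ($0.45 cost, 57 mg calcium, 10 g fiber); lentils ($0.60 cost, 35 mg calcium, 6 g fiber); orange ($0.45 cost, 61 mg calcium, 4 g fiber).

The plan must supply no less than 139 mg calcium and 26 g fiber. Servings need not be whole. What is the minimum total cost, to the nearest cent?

$1.17

The cheapest plan sits at a corner of the feasible region — with two constraints it uses at most two foods.
black beans only: max(139/57, 26/10) = 2.6 servings → $1.17.
lentils only: max(139/35, 26/6) = 4.333 servings → $2.60.
orange only: max(139/61, 26/4) = 6.5 servings → $2.92.
black beans + lentils with both targets exact would need a negative amount; discard.
black beans + orange: the both-tight solution has a negative serving — not a feasible corner.
lentils + orange with both targets exact would need a negative amount; discard.
The minimum over all feasible corners is $1.17.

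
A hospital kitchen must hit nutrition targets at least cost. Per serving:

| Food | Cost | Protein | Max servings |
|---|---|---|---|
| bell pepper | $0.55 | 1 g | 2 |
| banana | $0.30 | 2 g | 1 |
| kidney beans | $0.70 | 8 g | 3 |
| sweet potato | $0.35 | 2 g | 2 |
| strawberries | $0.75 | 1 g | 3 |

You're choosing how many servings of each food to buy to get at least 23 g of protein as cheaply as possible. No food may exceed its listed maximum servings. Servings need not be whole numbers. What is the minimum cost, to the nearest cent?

Cost per g of protein: kidney beans $0.0875, banana $0.1500, sweet potato $0.1750, bell pepper $0.5500, strawberries $0.7500.
Take 2.875 servings of kidney beans: +23.0 g protein for $2.01 (total $2.01, still need 0.0 g).
Filling from the cheapest source first is optimal under one linear minimum: $2.01.

$2.01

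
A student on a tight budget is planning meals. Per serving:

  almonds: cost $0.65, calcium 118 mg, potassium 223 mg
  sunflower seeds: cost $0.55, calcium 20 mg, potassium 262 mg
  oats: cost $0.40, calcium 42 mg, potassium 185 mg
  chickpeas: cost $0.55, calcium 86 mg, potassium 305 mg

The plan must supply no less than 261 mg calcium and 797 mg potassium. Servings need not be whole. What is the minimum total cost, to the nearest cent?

almonds only: max(261/118, 797/223) = 3.574 servings → $2.32.
sunflower seeds only: max(261/20, 797/262) = 13.05 servings → $7.18.
oats only: max(261/42, 797/185) = 6.214 servings → $2.49.
chickpeas only: max(261/86, 797/305) = 3.035 servings → $1.67.
almonds + sunflower seeds with both tight: 1.982 servings and 1.355 servings → $2.03.
almonds + oats with both tight: 1.188 servings and 2.876 servings → $1.92.
almonds + chickpeas with both tight: 0.658 servings and 2.132 servings → $1.60.
sunflower seeds + oats: intersection lies outside the first quadrant.
sunflower seeds + chickpeas with both targets exact would need a negative amount; discard.
oats + chickpeas: intersection lies outside the first quadrant.
So the least-cost plan costs $1.60.

$1.60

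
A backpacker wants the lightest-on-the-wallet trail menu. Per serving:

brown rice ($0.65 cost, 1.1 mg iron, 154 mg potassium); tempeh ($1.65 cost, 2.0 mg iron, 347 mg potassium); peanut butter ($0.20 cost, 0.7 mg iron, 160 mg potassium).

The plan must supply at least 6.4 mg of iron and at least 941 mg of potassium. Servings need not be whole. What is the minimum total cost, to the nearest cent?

$1.83

For a min-cost LP with two ≥-constraints, a basic feasible solution has at most two positive variables.
brown rice only: max(6.4/1.1, 941/154) = 6.11 servings → $3.97.
tempeh only: max(6.4/2.0, 941/347) = 3.2 servings → $5.28.
peanut butter only: max(6.4/0.7, 941/160) = 9.143 servings → $1.83.
brown rice + tempeh with both tight: 4.597 servings and 0.6716 servings → $4.10.
brown rice + peanut butter with both tight: 5.356 servings and 0.7258 servings → $3.63.
tempeh + peanut butter: the both-tight solution has a negative serving — not a feasible corner.
The minimum over all feasible corners is $1.83.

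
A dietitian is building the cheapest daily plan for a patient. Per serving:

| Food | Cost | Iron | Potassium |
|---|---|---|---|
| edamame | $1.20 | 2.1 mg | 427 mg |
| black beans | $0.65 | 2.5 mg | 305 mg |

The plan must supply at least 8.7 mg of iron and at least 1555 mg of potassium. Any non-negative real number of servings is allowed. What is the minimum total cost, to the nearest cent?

At the optimum either one food covers both requirements or two foods hit both targets exactly; no other combination can be cheaper.
edamame only: max(8.7/2.1, 1555/427) = 4.143 servings → $4.97.
black beans only: max(8.7/2.5, 1555/305) = 5.098 servings → $3.31.
edamame + black beans with both tight: 2.89 servings and 1.052 servings → $4.15.
So the least-cost plan costs $3.31.

$3.31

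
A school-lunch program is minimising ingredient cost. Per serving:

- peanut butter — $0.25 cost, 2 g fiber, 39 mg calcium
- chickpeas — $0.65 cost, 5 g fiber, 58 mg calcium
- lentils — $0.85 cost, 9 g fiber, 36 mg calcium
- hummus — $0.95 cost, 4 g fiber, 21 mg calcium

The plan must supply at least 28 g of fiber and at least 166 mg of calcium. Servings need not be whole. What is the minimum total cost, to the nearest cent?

$2.75

An LP optimum is at a vertex; with two nutrient constraints at most two foods are used. Check each candidate.
peanut butter only: max(28/2, 166/39) = 14 servings → $3.50.
chickpeas only: max(28/5, 166/58) = 5.6 servings → $3.64.
lentils only: max(28/9, 166/36) = 4.611 servings → $3.92.
hummus only: max(28/4, 166/21) = 7.905 servings → $7.51.
peanut butter + chickpeas: the both-tight solution has a negative serving — not a feasible corner.
peanut butter + lentils with both tight: 1.742 servings and 2.724 servings → $2.75.
peanut butter + hummus with both tight: 0.6667 servings and 6.667 servings → $6.50.
chickpeas + lentils with both tight: 1.421 servings and 2.322 servings → $2.90.
chickpeas + hummus with both tight: 0.5984 servings and 6.252 servings → $6.33.
lentils + hummus with both targets exact would need a negative amount; discard.
The minimum over all feasible corners is $2.75.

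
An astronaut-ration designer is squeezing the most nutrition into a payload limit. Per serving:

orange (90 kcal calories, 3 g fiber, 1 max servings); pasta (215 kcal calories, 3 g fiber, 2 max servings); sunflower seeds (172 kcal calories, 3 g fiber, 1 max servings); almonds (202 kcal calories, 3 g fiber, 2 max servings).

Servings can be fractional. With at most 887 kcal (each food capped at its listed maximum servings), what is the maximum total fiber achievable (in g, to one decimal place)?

15.1 g

Fiber per kcal: orange 0.03333, sunflower seeds 0.01744, almonds 0.01485, pasta 0.01395.
Take 1 serving of orange: uses 90 kcal, +3.0 g fiber (running total 3.0 g).
Take 1 serving of sunflower seeds: uses 172 kcal, +3.0 g fiber (running total 6.0 g).
Take 2 servings of almonds: uses 404 kcal, +6.0 g fiber (running total 12.0 g).
Take 1.028 servings of pasta: uses 221 kcal, +3.1 g fiber (running total 15.1 g).
Filling greedily by fiber-per-kcal is optimal for one linear limit, giving 15.1 g.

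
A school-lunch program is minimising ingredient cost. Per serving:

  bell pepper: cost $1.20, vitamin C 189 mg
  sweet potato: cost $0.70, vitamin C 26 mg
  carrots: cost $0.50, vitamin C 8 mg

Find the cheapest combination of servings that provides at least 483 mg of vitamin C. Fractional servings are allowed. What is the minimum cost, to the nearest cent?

$3.07

Cost per mg of vitamin C: bell pepper $0.0063, sweet potato $0.0269, carrots $0.0625.
With no serving limits, use only bell pepper: 483 mg / 189 mg = 2.556 servings × $1.20 = $3.07.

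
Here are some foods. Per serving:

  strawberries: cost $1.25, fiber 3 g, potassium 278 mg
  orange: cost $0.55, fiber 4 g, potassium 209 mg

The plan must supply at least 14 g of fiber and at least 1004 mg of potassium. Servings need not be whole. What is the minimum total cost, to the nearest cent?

This is a tiny linear program; its minimum lies at a vertex of the feasible set. List the vertices and price them.
strawberries only: max(14/3, 1004/278) = 4.667 servings → $5.83.
orange only: max(14/4, 1004/209) = 4.804 servings → $2.64.
strawberries + orange with both tight: 2.247 servings and 1.814 servings → $3.81.
So the least-cost plan costs $2.64.

$2.64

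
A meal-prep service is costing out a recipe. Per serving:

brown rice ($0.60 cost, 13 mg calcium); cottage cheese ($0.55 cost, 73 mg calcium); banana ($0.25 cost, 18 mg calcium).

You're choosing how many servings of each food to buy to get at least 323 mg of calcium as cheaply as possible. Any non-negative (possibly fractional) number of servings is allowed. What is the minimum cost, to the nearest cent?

$2.43

Cost per mg of calcium: cottage cheese $0.0075, banana $0.0139, brown rice $0.0462.
With no serving limits, use only cottage cheese: 323 mg / 73 mg = 4.425 servings × $0.55 = $2.43.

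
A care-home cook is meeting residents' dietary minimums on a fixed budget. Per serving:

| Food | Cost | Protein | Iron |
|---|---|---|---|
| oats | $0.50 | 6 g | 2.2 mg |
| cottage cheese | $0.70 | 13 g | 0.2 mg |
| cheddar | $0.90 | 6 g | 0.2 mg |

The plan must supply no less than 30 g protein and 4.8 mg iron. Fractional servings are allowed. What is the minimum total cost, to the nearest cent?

oats only: max(30/6, 4.8/2.2) = 5 servings → $2.50.
cottage cheese only: max(30/13, 4.8/0.2) = 24 servings → $16.80.
cheddar only: max(30/6, 4.8/0.2) = 24 servings → $21.60.
oats + cottage cheese with both tight: 2.058 servings and 1.358 servings → $1.98.
oats + cheddar with both tight: 1.9 servings and 3.1 servings → $3.74.
cottage cheese + cheddar: intersection lies outside the first quadrant.
The minimum over all feasible corners is $1.98.

$1.98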